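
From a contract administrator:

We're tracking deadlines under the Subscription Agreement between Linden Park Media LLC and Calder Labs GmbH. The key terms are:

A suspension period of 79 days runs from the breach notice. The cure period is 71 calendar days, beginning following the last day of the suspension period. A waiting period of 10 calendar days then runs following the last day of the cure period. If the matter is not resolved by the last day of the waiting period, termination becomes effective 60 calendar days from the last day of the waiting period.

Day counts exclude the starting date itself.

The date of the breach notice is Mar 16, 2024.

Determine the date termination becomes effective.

Oct 22, 2024

Adding 79 calendar days to Mar 16, 2024 gives Jun 3, 2024, which is the last day of the suspension period.
The last day of the cure period: Jun 3, 2024 + 71 days = Aug 13, 2024.
Adding 10 calendar days to Aug 13, 2024 gives Aug 23, 2024, which is the last day of the waiting period.
The date termination becomes effective: Aug 23, 2024 + 60 days = Oct 22, 2024.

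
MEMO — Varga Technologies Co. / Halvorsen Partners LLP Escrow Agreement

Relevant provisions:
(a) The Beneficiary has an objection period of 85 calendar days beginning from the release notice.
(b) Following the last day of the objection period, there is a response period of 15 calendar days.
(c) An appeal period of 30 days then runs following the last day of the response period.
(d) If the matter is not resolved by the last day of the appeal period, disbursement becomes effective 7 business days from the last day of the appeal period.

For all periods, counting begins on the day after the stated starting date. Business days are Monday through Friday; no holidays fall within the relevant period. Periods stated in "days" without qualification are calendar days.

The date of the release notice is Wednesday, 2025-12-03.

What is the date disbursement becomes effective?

The last day of the objection period: 2025-12-03 + 85 days = 2026-02-26.
Adding 15 calendar days to 2026-02-26 gives 2026-03-13, which is the last day of the response period.
The last day of the appeal period: 30 calendar days after 2026-03-13 is 2026-04-12.
From Sunday, 2026-04-12, 7 business days (Apr 13, Apr 14, Apr 15, Apr 16, Apr 17, Apr 20, Apr 21, skipping weekends) brings us to Tuesday, 2026-04-21, which is the date disbursement becomes effective.

2026-04-21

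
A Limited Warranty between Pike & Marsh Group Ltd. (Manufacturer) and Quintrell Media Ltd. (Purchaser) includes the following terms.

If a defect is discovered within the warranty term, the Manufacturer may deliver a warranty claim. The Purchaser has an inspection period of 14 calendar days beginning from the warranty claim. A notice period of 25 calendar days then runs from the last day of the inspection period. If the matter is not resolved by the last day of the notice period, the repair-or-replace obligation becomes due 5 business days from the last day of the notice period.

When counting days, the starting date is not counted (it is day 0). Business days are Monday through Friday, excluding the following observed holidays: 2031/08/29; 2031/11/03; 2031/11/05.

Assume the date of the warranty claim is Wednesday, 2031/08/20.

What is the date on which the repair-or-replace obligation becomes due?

2031/10/03

The last day of the inspection period: 14 calendar days after 2031/08/20 is 2031/09/03.
The last day of the notice period: 2031/09/03 + 25 days = 2031/09/28.
The date on which the repair-or-replace obligation becomes due: counting 5 business days from Sunday, 2031/09/28 (Sep 29, Sep 30, Oct 1, Oct 2, Oct 3, skipping weekends) reaches Friday, 2031/10/03.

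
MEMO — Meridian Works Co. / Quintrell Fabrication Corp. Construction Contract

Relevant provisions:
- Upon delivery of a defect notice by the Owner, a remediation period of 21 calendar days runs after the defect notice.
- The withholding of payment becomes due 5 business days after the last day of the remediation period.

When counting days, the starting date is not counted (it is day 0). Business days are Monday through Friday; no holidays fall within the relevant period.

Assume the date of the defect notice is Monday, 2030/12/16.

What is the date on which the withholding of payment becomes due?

2031/01/13

The last day of the remediation period: 21 calendar days after 2030/12/16 is 2031/01/06.
The date on which the withholding of payment becomes due: counting 5 business days from Monday, 2031/01/06 (Jan 7, Jan 8, Jan 9, Jan 10, Jan 13, skipping weekends) reaches Monday, 2031/01/13.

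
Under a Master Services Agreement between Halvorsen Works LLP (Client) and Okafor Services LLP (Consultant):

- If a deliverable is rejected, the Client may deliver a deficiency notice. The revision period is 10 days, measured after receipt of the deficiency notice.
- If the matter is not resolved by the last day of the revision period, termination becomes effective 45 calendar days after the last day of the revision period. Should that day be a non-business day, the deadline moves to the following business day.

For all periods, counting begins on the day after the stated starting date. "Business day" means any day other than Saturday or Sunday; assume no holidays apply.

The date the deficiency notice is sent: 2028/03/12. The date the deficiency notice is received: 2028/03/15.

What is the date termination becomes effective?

Adding 10 calendar days to 2028/03/15 gives 2028/03/25, which is the last day of the revision period.
The date termination becomes effective: 45 calendar days after 2028/03/25 is 2028/05/09. 2028/05/09 is a Tuesday, so no roll-forward applies.

2028/05/09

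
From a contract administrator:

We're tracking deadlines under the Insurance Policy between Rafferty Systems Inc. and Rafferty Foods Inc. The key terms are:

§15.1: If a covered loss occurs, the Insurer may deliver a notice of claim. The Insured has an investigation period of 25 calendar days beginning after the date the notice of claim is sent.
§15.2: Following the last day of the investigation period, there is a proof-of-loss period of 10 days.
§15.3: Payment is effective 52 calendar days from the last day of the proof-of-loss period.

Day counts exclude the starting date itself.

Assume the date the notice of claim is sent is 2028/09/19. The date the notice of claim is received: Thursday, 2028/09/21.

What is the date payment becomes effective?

2028/12/15

The last day of the investigation period: 2028/09/19 + 25 days = 2028/10/14.
The last day of the proof-of-loss period: 10 calendar days after 2028/10/14 is 2028/10/24.
The date payment becomes effective: 52 calendar days after 2028/10/24 is 2028/12/15.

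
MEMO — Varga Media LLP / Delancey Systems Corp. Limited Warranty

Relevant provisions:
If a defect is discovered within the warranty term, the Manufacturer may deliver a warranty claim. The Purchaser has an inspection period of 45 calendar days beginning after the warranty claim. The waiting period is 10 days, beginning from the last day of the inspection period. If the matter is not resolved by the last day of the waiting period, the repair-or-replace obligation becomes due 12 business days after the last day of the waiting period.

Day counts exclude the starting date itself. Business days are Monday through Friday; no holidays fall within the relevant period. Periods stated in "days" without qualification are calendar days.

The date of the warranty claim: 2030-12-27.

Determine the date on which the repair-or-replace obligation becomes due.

The last day of the inspection period: 2030-12-27 + 45 days = 2031-02-10.
The last day of the waiting period: 2031-02-10 + 10 days = 2031-02-20.
The date on which the repair-or-replace obligation becomes due: counting 12 business days from Thursday, 2031-02-20 (Feb 21, Feb 24, Feb 25, Feb 26, …, Mar 6, Mar 7, Mar 10, skipping weekends) reaches Monday, 2031-03-10.

2031-03-10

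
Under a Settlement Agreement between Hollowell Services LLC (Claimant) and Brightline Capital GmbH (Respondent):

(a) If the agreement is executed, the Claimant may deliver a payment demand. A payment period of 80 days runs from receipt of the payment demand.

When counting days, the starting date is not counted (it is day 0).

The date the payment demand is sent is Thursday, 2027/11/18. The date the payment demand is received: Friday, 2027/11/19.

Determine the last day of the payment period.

2028/02/07

The last day of the payment period: 80 calendar days after 2027/11/19 is 2028/02/07.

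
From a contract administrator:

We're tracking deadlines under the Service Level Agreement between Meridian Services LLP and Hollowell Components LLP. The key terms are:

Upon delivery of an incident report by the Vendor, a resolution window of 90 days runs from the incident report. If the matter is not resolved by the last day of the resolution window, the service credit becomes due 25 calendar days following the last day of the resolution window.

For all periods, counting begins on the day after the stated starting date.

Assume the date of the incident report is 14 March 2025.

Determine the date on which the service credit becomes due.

The last day of the resolution window: 90 calendar days after 14 March 2025 is 12 June 2025.
Adding 25 calendar days to 12 June 2025 gives 7 July 2025, which is the date on which the service credit becomes due.

7 July 2025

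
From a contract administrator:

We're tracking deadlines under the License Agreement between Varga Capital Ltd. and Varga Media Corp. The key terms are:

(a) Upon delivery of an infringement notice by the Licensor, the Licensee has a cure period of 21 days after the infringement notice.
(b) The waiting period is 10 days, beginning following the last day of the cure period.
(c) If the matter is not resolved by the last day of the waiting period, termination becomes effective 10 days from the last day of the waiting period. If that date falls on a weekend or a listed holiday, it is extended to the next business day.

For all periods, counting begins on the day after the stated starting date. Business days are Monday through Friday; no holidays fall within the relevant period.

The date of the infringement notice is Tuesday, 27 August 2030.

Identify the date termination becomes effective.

Adding 21 calendar days to 27 August 2030 gives 17 September 2030, which is the last day of the cure period.
The last day of the waiting period: 17 September 2030 + 10 days = 27 September 2030.
Adding 10 calendar days to 27 September 2030 gives 7 October 2030, which is the date termination becomes effective. 7 October 2030 is a Monday, so no roll-forward applies.

7 October 2030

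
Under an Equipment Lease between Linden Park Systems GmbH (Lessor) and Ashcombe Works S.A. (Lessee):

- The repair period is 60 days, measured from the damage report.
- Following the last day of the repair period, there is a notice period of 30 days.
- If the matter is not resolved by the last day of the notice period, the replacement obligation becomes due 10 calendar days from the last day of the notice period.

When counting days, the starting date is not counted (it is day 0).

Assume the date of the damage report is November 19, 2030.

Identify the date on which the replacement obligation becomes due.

February 27, 2031

The last day of the repair period: November 19, 2030 + 60 days = January 18, 2031.
The last day of the notice period: 30 calendar days after January 18, 2031 is February 17, 2031.
Adding 10 calendar days to February 17, 2031 gives February 27, 2031, which is the date on which the replacement obligation becomes due.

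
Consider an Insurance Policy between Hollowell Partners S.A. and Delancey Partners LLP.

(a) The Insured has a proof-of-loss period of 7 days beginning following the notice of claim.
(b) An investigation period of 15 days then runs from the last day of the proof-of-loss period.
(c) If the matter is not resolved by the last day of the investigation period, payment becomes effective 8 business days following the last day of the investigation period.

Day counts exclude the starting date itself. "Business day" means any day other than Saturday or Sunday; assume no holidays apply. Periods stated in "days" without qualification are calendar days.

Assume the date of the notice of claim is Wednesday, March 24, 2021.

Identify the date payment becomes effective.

April 27, 2021

The last day of the proof-of-loss period: March 24, 2021 + 7 days = March 31, 2021.
The last day of the investigation period: 15 calendar days after March 31, 2021 is April 15, 2021.
The date payment becomes effective: 8 business days after Thursday, April 15, 2021, skipping weekends — Apr 16, Apr 19, Apr 20, Apr 21, Apr 22, Apr 23, Apr 26, Apr 27 — lands on Tuesday, April 27, 2021.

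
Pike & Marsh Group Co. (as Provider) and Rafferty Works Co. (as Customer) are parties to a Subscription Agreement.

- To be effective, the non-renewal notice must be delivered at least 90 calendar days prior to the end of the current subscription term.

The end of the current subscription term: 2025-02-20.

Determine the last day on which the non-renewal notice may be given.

2025-02-20 minus 90 days is 2024-11-22.

2024-11-22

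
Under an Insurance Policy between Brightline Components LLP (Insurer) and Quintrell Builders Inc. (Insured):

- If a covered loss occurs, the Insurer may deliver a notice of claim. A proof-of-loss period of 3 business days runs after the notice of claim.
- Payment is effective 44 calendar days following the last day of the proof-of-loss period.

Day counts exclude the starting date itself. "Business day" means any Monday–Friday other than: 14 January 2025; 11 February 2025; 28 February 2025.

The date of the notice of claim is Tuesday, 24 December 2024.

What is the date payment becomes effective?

From Tuesday, 24 December 2024, 3 business days (Dec 25, Dec 26, Dec 27, skipping weekends) brings us to Friday, 27 December 2024, which is the last day of the proof-of-loss period.
Adding 44 calendar days to 27 December 2024 gives 9 February 2025, which is the date payment becomes effective.

9 February 2025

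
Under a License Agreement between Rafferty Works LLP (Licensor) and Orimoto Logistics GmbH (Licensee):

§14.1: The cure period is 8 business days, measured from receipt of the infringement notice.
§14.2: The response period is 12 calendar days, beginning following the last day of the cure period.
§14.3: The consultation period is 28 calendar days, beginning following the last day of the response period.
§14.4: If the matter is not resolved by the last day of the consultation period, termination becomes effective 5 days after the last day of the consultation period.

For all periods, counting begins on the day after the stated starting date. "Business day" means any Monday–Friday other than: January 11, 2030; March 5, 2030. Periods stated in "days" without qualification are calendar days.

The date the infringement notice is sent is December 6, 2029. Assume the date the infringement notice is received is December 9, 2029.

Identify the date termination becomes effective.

The last day of the cure period: 8 business days after Sunday, December 9, 2029, skipping weekends — Dec 10, Dec 11, Dec 12, Dec 13, Dec 14, Dec 17, Dec 18, Dec 19 — lands on Wednesday, December 19, 2029.
Adding 12 calendar days to December 19, 2029 gives December 31, 2029, which is the last day of the response period.
The last day of the consultation period: 28 calendar days after December 31, 2029 is January 28, 2030.
The date termination becomes effective: January 28, 2030 + 5 days = February 2, 2030.

February 2, 2030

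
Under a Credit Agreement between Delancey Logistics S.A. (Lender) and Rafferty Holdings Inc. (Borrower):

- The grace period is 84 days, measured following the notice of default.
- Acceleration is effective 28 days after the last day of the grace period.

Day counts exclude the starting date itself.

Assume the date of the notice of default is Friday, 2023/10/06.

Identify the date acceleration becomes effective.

2024/01/26

The last day of the grace period: 84 calendar days after 2023/10/06 is 2023/12/29.
The date acceleration becomes effective: 2023/12/29 + 28 days = 2024/01/26.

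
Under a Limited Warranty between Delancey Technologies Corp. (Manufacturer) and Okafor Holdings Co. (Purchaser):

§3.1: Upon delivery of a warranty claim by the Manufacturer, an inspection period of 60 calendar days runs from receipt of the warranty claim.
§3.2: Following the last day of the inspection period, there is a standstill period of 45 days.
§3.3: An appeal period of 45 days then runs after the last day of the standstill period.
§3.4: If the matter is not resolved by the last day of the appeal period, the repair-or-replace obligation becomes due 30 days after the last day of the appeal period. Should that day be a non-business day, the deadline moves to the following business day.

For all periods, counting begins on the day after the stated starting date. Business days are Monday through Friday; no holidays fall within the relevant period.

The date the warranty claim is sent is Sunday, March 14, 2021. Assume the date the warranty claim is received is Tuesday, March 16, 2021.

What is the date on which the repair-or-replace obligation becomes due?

September 13, 2021

The last day of the inspection period: March 16, 2021 + 60 days = May 15, 2021.
The last day of the standstill period: 45 calendar days after May 15, 2021 is June 29, 2021.
The last day of the appeal period: June 29, 2021 + 45 days = August 13, 2021.
The date on which the repair-or-replace obligation becomes due: 30 calendar days after August 13, 2021 is September 12, 2021. That falls on a Sunday, so it rolls to the next business day, Monday, September 13, 2021.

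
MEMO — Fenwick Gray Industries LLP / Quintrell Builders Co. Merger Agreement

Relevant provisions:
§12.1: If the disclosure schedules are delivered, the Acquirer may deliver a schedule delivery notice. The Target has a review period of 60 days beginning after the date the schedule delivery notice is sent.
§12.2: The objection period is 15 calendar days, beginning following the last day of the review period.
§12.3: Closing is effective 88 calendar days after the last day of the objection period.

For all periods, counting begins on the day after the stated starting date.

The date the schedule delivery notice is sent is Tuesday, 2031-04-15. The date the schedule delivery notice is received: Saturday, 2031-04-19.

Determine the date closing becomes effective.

2031-09-25

The last day of the review period: 2031-04-15 + 60 days = 2031-06-14.
The last day of the objection period: 2031-06-14 + 15 days = 2031-06-29.
Adding 88 calendar days to 2031-06-29 gives 2031-09-25, which is the date closing becomes effective.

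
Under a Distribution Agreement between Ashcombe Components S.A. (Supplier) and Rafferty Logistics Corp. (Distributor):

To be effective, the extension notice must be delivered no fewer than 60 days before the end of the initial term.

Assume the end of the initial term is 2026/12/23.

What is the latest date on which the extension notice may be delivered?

2026/10/24

2026/12/23 minus 60 days is 2026/10/24.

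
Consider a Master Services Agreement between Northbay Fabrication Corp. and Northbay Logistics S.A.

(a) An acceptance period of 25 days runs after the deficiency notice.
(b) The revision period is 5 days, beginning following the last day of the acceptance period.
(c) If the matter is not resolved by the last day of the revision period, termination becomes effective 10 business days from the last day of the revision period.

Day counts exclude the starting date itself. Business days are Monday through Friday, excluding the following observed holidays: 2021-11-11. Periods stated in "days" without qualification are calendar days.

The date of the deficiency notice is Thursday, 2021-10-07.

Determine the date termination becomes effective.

The last day of the acceptance period: 25 calendar days after 2021-10-07 is 2021-11-01.
The last day of the revision period: 2021-11-01 + 5 days = 2021-11-06.
The date termination becomes effective: 10 business days after Saturday, 2021-11-06, skipping weekends and the listed holiday on Nov 11 — Nov 8, Nov 9, Nov 10, Nov 12, Nov 15, Nov 16, Nov 17, Nov 18, Nov 19, Nov 22 — lands on Monday, 2021-11-22.

2021-11-22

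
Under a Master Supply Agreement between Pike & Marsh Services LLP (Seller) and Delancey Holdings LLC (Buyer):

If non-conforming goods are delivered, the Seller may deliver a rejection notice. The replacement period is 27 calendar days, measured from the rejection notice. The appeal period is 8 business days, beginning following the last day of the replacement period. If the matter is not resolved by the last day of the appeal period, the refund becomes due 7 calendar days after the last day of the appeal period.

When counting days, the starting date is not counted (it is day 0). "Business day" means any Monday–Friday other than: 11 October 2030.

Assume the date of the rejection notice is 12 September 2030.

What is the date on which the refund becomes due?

Adding 27 calendar days to 12 September 2030 gives 9 October 2030, which is the last day of the replacement period.
From Wednesday, 9 October 2030, 8 business days (Oct 10, Oct 14, Oct 15, Oct 16, Oct 17, Oct 18, Oct 21, Oct 22, skipping weekends and the listed holiday on Oct 11) brings us to Tuesday, 22 October 2030, which is the last day of the appeal period.
Adding 7 calendar days to 22 October 2030 gives 29 October 2030, which is the date on which the refund becomes due.

29 October 2030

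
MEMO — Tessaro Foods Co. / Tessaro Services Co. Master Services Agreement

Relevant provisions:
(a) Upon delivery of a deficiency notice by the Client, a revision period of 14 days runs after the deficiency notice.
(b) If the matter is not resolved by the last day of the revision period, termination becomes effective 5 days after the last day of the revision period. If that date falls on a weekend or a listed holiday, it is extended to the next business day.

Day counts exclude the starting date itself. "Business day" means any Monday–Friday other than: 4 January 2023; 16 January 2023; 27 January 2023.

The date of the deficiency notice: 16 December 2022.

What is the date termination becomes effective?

The last day of the revision period: 16 December 2022 + 14 days = 30 December 2022.
Adding 5 calendar days to 30 December 2022 gives 4 January 2023, which is the date termination becomes effective. That falls on Wednesday, a listed holiday, so it rolls to the next business day, Thursday, 5 January 2023.

5 January 2023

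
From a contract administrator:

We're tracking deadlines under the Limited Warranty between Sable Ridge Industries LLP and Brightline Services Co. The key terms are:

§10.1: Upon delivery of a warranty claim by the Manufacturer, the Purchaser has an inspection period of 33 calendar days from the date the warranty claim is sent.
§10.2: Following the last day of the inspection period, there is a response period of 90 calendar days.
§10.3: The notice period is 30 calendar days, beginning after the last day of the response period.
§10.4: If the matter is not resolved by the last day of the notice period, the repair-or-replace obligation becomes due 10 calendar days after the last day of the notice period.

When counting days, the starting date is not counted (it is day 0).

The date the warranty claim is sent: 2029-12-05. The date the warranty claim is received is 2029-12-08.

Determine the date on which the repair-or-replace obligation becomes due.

2030-05-17

The last day of the inspection period: 2029-12-05 + 33 days = 2030-01-07.
The last day of the response period: 2030-01-07 + 90 days = 2030-04-07.
The last day of the notice period: 30 calendar days after 2030-04-07 is 2030-05-07.
The date on which the repair-or-replace obligation becomes due: 2030-05-07 + 10 days = 2030-05-17.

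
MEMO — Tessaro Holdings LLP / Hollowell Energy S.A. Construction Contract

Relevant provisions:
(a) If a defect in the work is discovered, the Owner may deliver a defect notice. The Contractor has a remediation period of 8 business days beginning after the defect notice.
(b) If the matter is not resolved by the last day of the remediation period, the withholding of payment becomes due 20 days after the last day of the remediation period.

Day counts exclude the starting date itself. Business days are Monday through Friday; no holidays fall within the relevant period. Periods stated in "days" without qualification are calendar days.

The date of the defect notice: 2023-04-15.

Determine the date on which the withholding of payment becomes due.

2023-05-16

The last day of the remediation period: counting 8 business days from Saturday, 2023-04-15 (Apr 17, Apr 18, Apr 19, Apr 20, Apr 21, Apr 24, Apr 25, Apr 26, skipping weekends) reaches Wednesday, 2023-04-26.
The date on which the withholding of payment becomes due: 2023-04-26 + 20 days = 2023-05-16.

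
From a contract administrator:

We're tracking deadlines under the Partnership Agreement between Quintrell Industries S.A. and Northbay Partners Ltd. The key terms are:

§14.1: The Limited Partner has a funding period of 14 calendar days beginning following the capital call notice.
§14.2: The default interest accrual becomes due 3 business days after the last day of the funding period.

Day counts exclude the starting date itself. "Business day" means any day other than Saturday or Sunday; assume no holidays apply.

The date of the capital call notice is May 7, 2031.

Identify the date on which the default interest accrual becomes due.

May 26, 2031

The last day of the funding period: 14 calendar days after May 7, 2031 is May 21, 2031.
The date on which the default interest accrual becomes due: 3 business days after Wednesday, May 21, 2031, skipping weekends — May 22, May 23, May 26 — lands on Monday, May 26, 2031.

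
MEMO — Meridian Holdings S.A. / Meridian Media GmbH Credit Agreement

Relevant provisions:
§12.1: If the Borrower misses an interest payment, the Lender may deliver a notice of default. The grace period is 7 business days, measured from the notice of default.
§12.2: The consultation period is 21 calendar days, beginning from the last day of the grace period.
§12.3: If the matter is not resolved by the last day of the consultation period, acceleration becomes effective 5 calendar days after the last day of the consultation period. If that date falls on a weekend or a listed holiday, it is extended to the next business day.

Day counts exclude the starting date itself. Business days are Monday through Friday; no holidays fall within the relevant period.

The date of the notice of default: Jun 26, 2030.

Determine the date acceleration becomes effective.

Jul 31, 2030

The last day of the grace period: 7 business days after Wednesday, Jun 26, 2030, skipping weekends — Jun 27, Jun 28, Jul 1, Jul 2, Jul 3, Jul 4, Jul 5 — lands on Friday, Jul 5, 2030.
The last day of the consultation period: 21 calendar days after Jul 5, 2030 is Jul 26, 2030.
Adding 5 calendar days to Jul 26, 2030 gives Jul 31, 2030, which is the date acceleration becomes effective. Jul 31, 2030 is a Wednesday, so no roll-forward applies.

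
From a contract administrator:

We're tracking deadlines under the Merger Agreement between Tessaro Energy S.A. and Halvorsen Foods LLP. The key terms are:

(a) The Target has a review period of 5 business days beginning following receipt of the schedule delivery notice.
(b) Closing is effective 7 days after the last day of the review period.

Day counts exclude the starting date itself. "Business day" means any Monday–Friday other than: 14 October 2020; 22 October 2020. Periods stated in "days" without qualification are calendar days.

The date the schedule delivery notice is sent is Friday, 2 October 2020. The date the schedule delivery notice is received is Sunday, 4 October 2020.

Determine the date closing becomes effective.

16 October 2020

The last day of the review period: counting 5 business days from Sunday, 4 October 2020 (Oct 5, Oct 6, Oct 7, Oct 8, Oct 9, skipping weekends) reaches Friday, 9 October 2020.
The date closing becomes effective: 9 October 2020 + 7 days = 16 October 2020.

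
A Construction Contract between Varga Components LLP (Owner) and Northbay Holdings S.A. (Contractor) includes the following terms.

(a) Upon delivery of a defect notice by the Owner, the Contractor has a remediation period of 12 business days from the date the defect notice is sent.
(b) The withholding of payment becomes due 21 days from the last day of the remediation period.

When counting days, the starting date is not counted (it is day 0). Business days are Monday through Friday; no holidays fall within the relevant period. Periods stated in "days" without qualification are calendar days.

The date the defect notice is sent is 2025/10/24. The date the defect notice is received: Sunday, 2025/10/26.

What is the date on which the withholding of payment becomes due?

2025/12/02

The last day of the remediation period: 12 business days after Friday, 2025/10/24, skipping weekends — Oct 27, Oct 28, Oct 29, Oct 30, …, Nov 7, Nov 10, Nov 11 — lands on Tuesday, 2025/11/11.
The date on which the withholding of payment becomes due: 2025/11/11 + 21 days = 2025/12/02.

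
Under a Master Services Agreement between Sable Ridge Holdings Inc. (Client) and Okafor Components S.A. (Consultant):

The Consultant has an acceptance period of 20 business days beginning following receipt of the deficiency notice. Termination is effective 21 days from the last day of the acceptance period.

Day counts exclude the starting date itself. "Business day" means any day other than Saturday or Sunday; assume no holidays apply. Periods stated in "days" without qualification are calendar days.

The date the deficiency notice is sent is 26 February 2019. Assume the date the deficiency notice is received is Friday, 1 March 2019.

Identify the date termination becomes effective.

19 April 2019

The last day of the acceptance period: counting 20 business days from Friday, 1 March 2019 (Mar 4, Mar 5, Mar 6, Mar 7, …, Mar 27, Mar 28, Mar 29, skipping weekends) reaches Friday, 29 March 2019.
The date termination becomes effective: 21 calendar days after 29 March 2019 is 19 April 2019.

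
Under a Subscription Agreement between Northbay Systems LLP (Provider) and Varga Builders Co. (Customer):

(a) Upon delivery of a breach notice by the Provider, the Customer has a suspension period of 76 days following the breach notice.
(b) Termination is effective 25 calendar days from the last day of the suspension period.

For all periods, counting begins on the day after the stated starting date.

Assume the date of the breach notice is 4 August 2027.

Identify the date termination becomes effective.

The last day of the suspension period: 76 calendar days after 4 August 2027 is 19 October 2027.
Adding 25 calendar days to 19 October 2027 gives 13 November 2027, which is the date termination becomes effective.

13 November 2027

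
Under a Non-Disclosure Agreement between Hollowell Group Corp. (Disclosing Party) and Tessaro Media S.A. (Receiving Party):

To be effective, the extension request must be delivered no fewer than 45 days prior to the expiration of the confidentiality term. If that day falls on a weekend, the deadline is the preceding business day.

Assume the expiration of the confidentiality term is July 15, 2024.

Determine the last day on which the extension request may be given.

May 31, 2024

Counting back 45 calendar days from July 15, 2024 gives May 31, 2024. That is a Friday, so no adjustment is needed.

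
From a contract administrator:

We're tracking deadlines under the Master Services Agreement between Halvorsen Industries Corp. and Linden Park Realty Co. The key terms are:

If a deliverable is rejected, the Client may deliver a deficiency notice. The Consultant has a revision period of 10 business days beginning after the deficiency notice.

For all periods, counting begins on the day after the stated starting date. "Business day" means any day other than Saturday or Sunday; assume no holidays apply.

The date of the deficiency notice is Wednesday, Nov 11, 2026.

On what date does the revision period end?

The last day of the revision period: 10 business days after Wednesday, Nov 11, 2026, skipping weekends — Nov 12, Nov 13, Nov 16, Nov 17, Nov 18, Nov 19, Nov 20, Nov 23, Nov 24, Nov 25 — lands on Wednesday, Nov 25, 2026.

Nov 25, 2026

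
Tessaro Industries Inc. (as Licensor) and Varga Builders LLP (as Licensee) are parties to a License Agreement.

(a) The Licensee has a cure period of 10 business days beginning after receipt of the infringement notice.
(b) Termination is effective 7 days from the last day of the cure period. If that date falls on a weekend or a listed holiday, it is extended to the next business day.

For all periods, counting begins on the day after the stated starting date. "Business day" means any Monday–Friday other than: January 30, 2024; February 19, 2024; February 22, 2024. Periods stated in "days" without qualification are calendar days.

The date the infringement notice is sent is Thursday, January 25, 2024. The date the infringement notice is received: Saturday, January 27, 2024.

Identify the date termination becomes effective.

February 20, 2024

The last day of the cure period: 10 business days after Saturday, January 27, 2024, skipping weekends and the listed holiday on Jan 30 — Jan 29, Jan 31, Feb 1, Feb 2, Feb 5, Feb 6, Feb 7, Feb 8, Feb 9, Feb 12 — lands on Monday, February 12, 2024.
Adding 7 calendar days to February 12, 2024 gives February 19, 2024, which is the date termination becomes effective. That falls on Monday, a listed holiday, so it rolls to the next business day, Tuesday, February 20, 2024.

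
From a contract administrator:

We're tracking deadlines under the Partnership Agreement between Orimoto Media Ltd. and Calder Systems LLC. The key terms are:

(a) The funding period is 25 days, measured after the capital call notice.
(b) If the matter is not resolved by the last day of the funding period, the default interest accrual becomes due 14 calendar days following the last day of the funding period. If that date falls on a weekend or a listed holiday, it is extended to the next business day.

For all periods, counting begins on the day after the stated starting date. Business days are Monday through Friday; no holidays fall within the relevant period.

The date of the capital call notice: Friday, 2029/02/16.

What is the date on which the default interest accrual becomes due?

The last day of the funding period: 25 calendar days after 2029/02/16 is 2029/03/13.
The date on which the default interest accrual becomes due: 2029/03/13 + 14 days = 2029/03/27. 2029/03/27 is a Tuesday, so no roll-forward applies.

2029/03/27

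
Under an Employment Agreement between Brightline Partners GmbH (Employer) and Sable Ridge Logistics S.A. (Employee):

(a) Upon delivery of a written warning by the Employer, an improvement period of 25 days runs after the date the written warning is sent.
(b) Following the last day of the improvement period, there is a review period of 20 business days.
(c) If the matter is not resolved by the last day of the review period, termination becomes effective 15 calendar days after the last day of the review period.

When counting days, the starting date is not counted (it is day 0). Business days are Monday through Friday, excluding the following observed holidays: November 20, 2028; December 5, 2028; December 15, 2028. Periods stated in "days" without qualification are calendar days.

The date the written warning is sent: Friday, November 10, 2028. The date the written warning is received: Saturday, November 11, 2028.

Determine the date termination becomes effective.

January 18, 2029

Adding 25 calendar days to November 10, 2028 gives December 5, 2028, which is the last day of the improvement period.
The last day of the review period: 20 business days after Tuesday, December 5, 2028, skipping weekends and the listed holiday on Dec 15 — Dec 6, Dec 7, Dec 8, Dec 11, …, Jan 1, Jan 2, Jan 3 — lands on Wednesday, January 3, 2029.
The date termination becomes effective: January 3, 2029 + 15 days = January 18, 2029.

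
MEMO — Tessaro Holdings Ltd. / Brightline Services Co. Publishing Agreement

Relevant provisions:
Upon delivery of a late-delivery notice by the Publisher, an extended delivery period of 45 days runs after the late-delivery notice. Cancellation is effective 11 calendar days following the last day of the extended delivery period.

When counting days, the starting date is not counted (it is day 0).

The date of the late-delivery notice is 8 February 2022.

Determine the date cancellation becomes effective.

5 April 2022

Adding 45 calendar days to 8 February 2022 gives 25 March 2022, which is the last day of the extended delivery period.
The date cancellation becomes effective: 25 March 2022 + 11 days = 5 April 2022.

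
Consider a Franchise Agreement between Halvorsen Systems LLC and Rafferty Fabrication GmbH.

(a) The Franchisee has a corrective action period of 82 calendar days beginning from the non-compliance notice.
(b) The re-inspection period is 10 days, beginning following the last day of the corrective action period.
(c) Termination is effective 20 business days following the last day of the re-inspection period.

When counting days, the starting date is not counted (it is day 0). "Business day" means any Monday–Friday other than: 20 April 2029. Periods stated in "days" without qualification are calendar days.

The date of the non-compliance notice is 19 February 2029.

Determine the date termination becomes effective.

19 June 2029

The last day of the corrective action period: 19 February 2029 + 82 days = 12 May 2029.
The last day of the re-inspection period: 10 calendar days after 12 May 2029 is 22 May 2029.
The date termination becomes effective: 20 business days after Tuesday, 22 May 2029, skipping weekends — May 23, May 24, May 25, May 28, …, Jun 15, Jun 18, Jun 19 — lands on Tuesday, 19 June 2029.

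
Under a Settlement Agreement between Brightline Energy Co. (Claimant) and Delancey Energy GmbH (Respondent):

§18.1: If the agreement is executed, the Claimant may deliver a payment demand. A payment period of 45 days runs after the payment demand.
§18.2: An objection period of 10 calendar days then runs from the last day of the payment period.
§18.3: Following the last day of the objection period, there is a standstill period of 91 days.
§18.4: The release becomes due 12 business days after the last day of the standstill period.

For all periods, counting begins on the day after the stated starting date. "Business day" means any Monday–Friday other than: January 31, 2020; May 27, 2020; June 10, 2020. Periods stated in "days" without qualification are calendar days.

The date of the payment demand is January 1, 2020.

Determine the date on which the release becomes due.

The last day of the payment period: 45 calendar days after January 1, 2020 is February 15, 2020.
Adding 10 calendar days to February 15, 2020 gives February 25, 2020, which is the last day of the objection period.
The last day of the standstill period: 91 calendar days after February 25, 2020 is May 26, 2020.
From Tuesday, May 26, 2020, 12 business days (May 28, May 29, Jun 1, Jun 2, …, Jun 11, Jun 12, Jun 15, skipping weekends and the listed holidays on May 27, Jun 10) brings us to Monday, June 15, 2020, which is the date on which the release becomes due.

June 15, 2020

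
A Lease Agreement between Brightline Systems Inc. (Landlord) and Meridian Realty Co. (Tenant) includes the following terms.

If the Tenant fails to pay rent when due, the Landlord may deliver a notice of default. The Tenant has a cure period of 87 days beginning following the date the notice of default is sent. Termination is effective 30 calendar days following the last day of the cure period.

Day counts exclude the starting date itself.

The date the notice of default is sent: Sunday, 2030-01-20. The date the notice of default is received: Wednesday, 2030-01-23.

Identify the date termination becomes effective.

The last day of the cure period: 2030-01-20 + 87 days = 2030-04-17.
The date termination becomes effective: 30 calendar days after 2030-04-17 is 2030-05-17.

2030-05-17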